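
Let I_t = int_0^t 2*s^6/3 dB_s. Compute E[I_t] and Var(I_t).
E[I_t] = 0; Var(I_t) = 4*t^13/117

The Itô integral of a deterministic integrand f(s) has mean 0 because each increment f(s) * (B_{s+ds} - B_s) has mean 0. By the Itô isometry:
  Var( int_0^t f(s) dB_s ) = E[ (int_0^t f(s) dB_s)^2 ] = int_0^t f(s)^2 ds.
Here f(s) = 2*s^6/3, so f(s)^2 = 4*s^12/9. Integrate:
  int_0^t (4*s^12/9) ds = 4*t^13/117.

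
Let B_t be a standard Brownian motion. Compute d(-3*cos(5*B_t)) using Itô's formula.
d(-3*cos(5*B_t)) = (75*cos(5*B_t)/2) dt + (15*sin(5*B_t)) dB_t

Itô's formula for f(B_t) gives d f(B_t) = f'(B_t) dB_t + (1/2) f''(B_t) dt. Compute derivatives of f(x) = -3*cos(5*x):
  f'(x)  = 15*sin(5*x)
  f''(x) = 75*cos(5*x)
Substitute x = B_t and multiply the f'' term by 1/2:
  drift     = (1/2) * (75*cos(5*x)) evaluated at B_t = 75*cos(5*B_t)/2
  diffusion = (15*sin(5*x)) evaluated at B_t = 15*sin(5*B_t)
Therefore d(-3*cos(5*B_t)) = (75*cos(5*B_t)/2) dt + (15*sin(5*B_t)) dB_t.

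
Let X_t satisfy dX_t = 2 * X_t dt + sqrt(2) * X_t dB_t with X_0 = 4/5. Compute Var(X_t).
Var(X_t) = 16*(exp(2*t) - 1)*exp(4*t)/25

For GBM dX = mu X dt + sigma X dB with X_0 = x_0, apply Itô to Y = log X: dY = (mu - sigma^2/2) dt + sigma dB, so Y_t = log(x_0) + (mu - sigma^2/2) t + sigma B_t and hence X_t = x_0 * exp((mu - sigma^2/2) t + sigma B_t).
With mu = 2, sigma = sqrt(2), x_0 = 4/5, this gives:
  X_t = 4/5 * exp((1) * t + (sqrt(2)) * B_t).
Since sigma*B_t ~ Normal(0, sigma^2 t), E[exp(sigma*B_t)] = exp(sigma^2 t / 2); so E[X_t] = x_0 * exp((mu - sigma^2/2) t) * exp(sigma^2 t / 2) = x_0 * exp(mu t) = 4*exp(2*t)/5.
Var(X_t) = E[X_t^2] - (E[X_t])^2 = x_0^2 * exp(2 mu t) * (exp(sigma^2 t) - 1) = 16*(exp(2*t) - 1)*exp(4*t)/25.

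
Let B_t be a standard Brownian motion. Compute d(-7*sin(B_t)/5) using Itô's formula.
d(-7*sin(B_t)/5) = (7*sin(B_t)/10) dt + (-7*cos(B_t)/5) dB_t

Itô's formula for f(B_t) gives d f(B_t) = f'(B_t) dB_t + (1/2) f''(B_t) dt. Compute derivatives of f(x) = -7*sin(x)/5:
  f'(x)  = -7*cos(x)/5
  f''(x) = 7*sin(x)/5
Substitute x = B_t and multiply the f'' term by 1/2:
  drift     = (1/2) * (7*sin(x)/5) evaluated at B_t = 7*sin(B_t)/10
  diffusion = (-7*cos(x)/5) evaluated at B_t = -7*cos(B_t)/5
Therefore d(-7*sin(B_t)/5) = (7*sin(B_t)/10) dt + (-7*cos(B_t)/5) dB_t.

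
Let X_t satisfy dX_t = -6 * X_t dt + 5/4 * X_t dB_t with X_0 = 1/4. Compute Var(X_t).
Var(X_t) = (exp(25*t/16) - 1)*exp(-12*t)/16

For GBM dX = mu X dt + sigma X dB with X_0 = x_0, apply Itô to Y = log X: dY = (mu - sigma^2/2) dt + sigma dB, so Y_t = log(x_0) + (mu - sigma^2/2) t + sigma B_t and hence X_t = x_0 * exp((mu - sigma^2/2) t + sigma B_t).
With mu = -6, sigma = 5/4, x_0 = 1/4, this gives:
  X_t = 1/4 * exp((-217/32) * t + (5/4) * B_t).
Since sigma*B_t ~ Normal(0, sigma^2 t), E[exp(sigma*B_t)] = exp(sigma^2 t / 2); so E[X_t] = x_0 * exp((mu - sigma^2/2) t) * exp(sigma^2 t / 2) = x_0 * exp(mu t) = exp(-6*t)/4.
Var(X_t) = E[X_t^2] - (E[X_t])^2 = x_0^2 * exp(2 mu t) * (exp(sigma^2 t) - 1) = (exp(25*t/16) - 1)*exp(-12*t)/16.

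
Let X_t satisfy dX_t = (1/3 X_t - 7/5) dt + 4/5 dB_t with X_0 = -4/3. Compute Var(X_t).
Var(X_t) = 24*exp(2*t/3)/25 - 24/25

The variance V(t) = Var(X_t) satisfies V'(t) = 2 a V(t) + c^2 with V(0) = 0 (drift coefficient is linear in X, diffusion is constant). With a = 1/3, c = 4/5, the solution is
  V(t) = (c^2 / (2 a)) * (exp(2 a t) - 1)
       = ((4/5)^2 / (2*(1/3))) * (exp((2/3) t) - 1)
       = 24*exp(2*t/3)/25 - 24/25.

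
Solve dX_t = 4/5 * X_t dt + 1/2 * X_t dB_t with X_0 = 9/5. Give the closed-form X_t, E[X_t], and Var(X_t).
X_t = 9/5 * exp((27/40) t + (1/2) B_t); E[X_t] = 9*exp(4*t/5)/5; Var(X_t) = 81*(exp(t/4) - 1)*exp(8*t/5)/25

For GBM dX = mu X dt + sigma X dB with X_0 = x_0, apply Itô to Y = log X: dY = (mu - sigma^2/2) dt + sigma dB, so Y_t = log(x_0) + (mu - sigma^2/2) t + sigma B_t and hence X_t = x_0 * exp((mu - sigma^2/2) t + sigma B_t).
With mu = 4/5, sigma = 1/2, x_0 = 9/5, this gives:
  X_t = 9/5 * exp((27/40) * t + (1/2) * B_t).
Since sigma*B_t ~ Normal(0, sigma^2 t), E[exp(sigma*B_t)] = exp(sigma^2 t / 2); so E[X_t] = x_0 * exp((mu - sigma^2/2) t) * exp(sigma^2 t / 2) = x_0 * exp(mu t) = 9*exp(4*t/5)/5.
Var(X_t) = E[X_t^2] - (E[X_t])^2 = x_0^2 * exp(2 mu t) * (exp(sigma^2 t) - 1) = 81*(exp(t/4) - 1)*exp(8*t/5)/25.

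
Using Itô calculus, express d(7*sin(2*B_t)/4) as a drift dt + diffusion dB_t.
d(7*sin(2*B_t)/4) = (-7*sin(2*B_t)/2) dt + (7*cos(2*B_t)/2) dB_t

Itô's formula for f(B_t) gives d f(B_t) = f'(B_t) dB_t + (1/2) f''(B_t) dt. Compute derivatives of f(x) = 7*sin(2*x)/4:
  f'(x)  = 7*cos(2*x)/2
  f''(x) = -7*sin(2*x)
Substitute x = B_t and multiply the f'' term by 1/2:
  drift     = (1/2) * (-7*sin(2*x)) evaluated at B_t = -7*sin(2*B_t)/2
  diffusion = (7*cos(2*x)/2) evaluated at B_t = 7*cos(2*B_t)/2
Therefore d(7*sin(2*B_t)/4) = (-7*sin(2*B_t)/2) dt + (7*cos(2*B_t)/2) dB_t.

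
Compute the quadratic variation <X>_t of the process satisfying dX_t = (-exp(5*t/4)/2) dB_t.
<X>_t = exp(5*t/2)/10 - 1/10

For an Itô process dX_t = a(t) dt + b(t) dB_t, the quadratic variation is <X>_t = int_0^t b(s)^2 ds (the drift term does not contribute). Here b(s) = -exp(5*s/4)/2, so
  b(s)^2 = exp(5*s/2)/4.
Integrating from 0 to t:
  <X>_t = int_0^t (exp(5*s/2)/4) ds = exp(5*t/2)/10 - 1/10.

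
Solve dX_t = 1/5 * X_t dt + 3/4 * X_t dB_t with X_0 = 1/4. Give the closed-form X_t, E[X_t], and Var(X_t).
X_t = 1/4 * exp((-13/160) t + (3/4) B_t); E[X_t] = exp(t/5)/4; Var(X_t) = (exp(9*t/16) - 1)*exp(2*t/5)/16

For GBM dX = mu X dt + sigma X dB with X_0 = x_0, apply Itô to Y = log X: dY = (mu - sigma^2/2) dt + sigma dB, so Y_t = log(x_0) + (mu - sigma^2/2) t + sigma B_t and hence X_t = x_0 * exp((mu - sigma^2/2) t + sigma B_t).
With mu = 1/5, sigma = 3/4, x_0 = 1/4, this gives:
  X_t = 1/4 * exp((-13/160) * t + (3/4) * B_t).
Since sigma*B_t ~ Normal(0, sigma^2 t), E[exp(sigma*B_t)] = exp(sigma^2 t / 2); so E[X_t] = x_0 * exp((mu - sigma^2/2) t) * exp(sigma^2 t / 2) = x_0 * exp(mu t) = exp(t/5)/4.
Var(X_t) = E[X_t^2] - (E[X_t])^2 = x_0^2 * exp(2 mu t) * (exp(sigma^2 t) - 1) = (exp(9*t/16) - 1)*exp(2*t/5)/16.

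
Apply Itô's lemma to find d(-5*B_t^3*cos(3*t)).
d(-5*B_t^3*cos(3*t)) = (15*B_t*(B_t^2*sin(3*t) - cos(3*t))) dt + (-15*B_t^2*cos(3*t)) dB_t

Itô's formula for f(t, x): d f(t, B_t) = (f_t + (1/2) f_xx) dt + f_x dB_t. Compute partials of f(t, x) = -5*x^3*cos(3*t):
  f_t(t,x)  = 15*x^3*sin(3*t)
  f_x(t,x)  = -15*x^2*cos(3*t)
  f_xx(t,x) = -30*x*cos(3*t)
Assemble drift = f_t + (1/2) f_xx = 15*x*(x^2*sin(3*t) - cos(3*t)) and diffusion = f_x = -15*x^2*cos(3*t). Substituting x = B_t:
  d(-5*B_t^3*cos(3*t)) = (15*B_t*(B_t^2*sin(3*t) - cos(3*t))) dt + (-15*B_t^2*cos(3*t)) dB_t.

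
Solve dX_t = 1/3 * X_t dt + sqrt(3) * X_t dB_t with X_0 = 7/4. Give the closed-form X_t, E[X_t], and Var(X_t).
X_t = 7/4 * exp((-7/6) t + (sqrt(3)) B_t); E[X_t] = 7*exp(t/3)/4; Var(X_t) = 49*(exp(3*t) - 1)*exp(2*t/3)/16

For GBM dX = mu X dt + sigma X dB with X_0 = x_0, apply Itô to Y = log X: dY = (mu - sigma^2/2) dt + sigma dB, so Y_t = log(x_0) + (mu - sigma^2/2) t + sigma B_t and hence X_t = x_0 * exp((mu - sigma^2/2) t + sigma B_t).
With mu = 1/3, sigma = sqrt(3), x_0 = 7/4, this gives:
  X_t = 7/4 * exp((-7/6) * t + (sqrt(3)) * B_t).
Since sigma*B_t ~ Normal(0, sigma^2 t), E[exp(sigma*B_t)] = exp(sigma^2 t / 2); so E[X_t] = x_0 * exp((mu - sigma^2/2) t) * exp(sigma^2 t / 2) = x_0 * exp(mu t) = 7*exp(t/3)/4.
Var(X_t) = E[X_t^2] - (E[X_t])^2 = x_0^2 * exp(2 mu t) * (exp(sigma^2 t) - 1) = 49*(exp(3*t) - 1)*exp(2*t/3)/16.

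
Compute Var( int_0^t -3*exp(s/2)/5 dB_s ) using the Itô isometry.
Var = 9*exp(t)/25 - 9/25

The Itô integral of a deterministic integrand f(s) has mean 0 because each increment f(s) * (B_{s+ds} - B_s) has mean 0. By the Itô isometry:
  Var( int_0^t f(s) dB_s ) = E[ (int_0^t f(s) dB_s)^2 ] = int_0^t f(s)^2 ds.
Here f(s) = -3*exp(s/2)/5, so f(s)^2 = 9*exp(s)/25. Integrate:
  int_0^t (9*exp(s)/25) ds = 9*exp(t)/25 - 9/25.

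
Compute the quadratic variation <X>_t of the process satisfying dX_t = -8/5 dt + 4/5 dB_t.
<X>_t = 16*t/25

For an Itô process dX_t = a(t) dt + b(t) dB_t, the quadratic variation is <X>_t = int_0^t b(s)^2 ds (the drift term does not contribute). Here b(s) = 4/5, so
  b(s)^2 = 16/25.
Integrating from 0 to t:
  <X>_t = int_0^t (16/25) ds = 16*t/25.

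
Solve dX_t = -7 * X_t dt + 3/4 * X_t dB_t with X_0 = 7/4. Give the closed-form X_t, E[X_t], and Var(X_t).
X_t = 7/4 * exp((-233/32) t + (3/4) B_t); E[X_t] = 7*exp(-7*t)/4; Var(X_t) = (49*exp(9*t/16) - 49)*exp(-14*t)/16

For GBM dX = mu X dt + sigma X dB with X_0 = x_0, apply Itô to Y = log X: dY = (mu - sigma^2/2) dt + sigma dB, so Y_t = log(x_0) + (mu - sigma^2/2) t + sigma B_t and hence X_t = x_0 * exp((mu - sigma^2/2) t + sigma B_t).
With mu = -7, sigma = 3/4, x_0 = 7/4, this gives:
  X_t = 7/4 * exp((-233/32) * t + (3/4) * B_t).
Since sigma*B_t ~ Normal(0, sigma^2 t), E[exp(sigma*B_t)] = exp(sigma^2 t / 2); so E[X_t] = x_0 * exp((mu - sigma^2/2) t) * exp(sigma^2 t / 2) = x_0 * exp(mu t) = 7*exp(-7*t)/4.
Var(X_t) = E[X_t^2] - (E[X_t])^2 = x_0^2 * exp(2 mu t) * (exp(sigma^2 t) - 1) = (49*exp(9*t/16) - 49)*exp(-14*t)/16.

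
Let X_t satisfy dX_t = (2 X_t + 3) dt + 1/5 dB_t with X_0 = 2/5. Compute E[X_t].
E[X_t] = 19*exp(2*t)/10 - 3/2

Taking expectations and using E[dB_t] = 0, the mean m(t) = E[X_t] satisfies the ODE m'(t) = a m(t) + b with m(0) = x_0. With a = 2, b = 3, x_0 = 2/5, the solution is
  m(t) = x_0 * exp(a t) + (b/a) * (exp(a t) - 1)
       = (2/5) * exp(2 t) + (3/2) * (exp(2 t) - 1)
       = 19*exp(2*t)/10 - 3/2.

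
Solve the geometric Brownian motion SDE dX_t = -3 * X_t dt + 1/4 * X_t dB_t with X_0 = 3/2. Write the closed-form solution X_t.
X_t = 3/2 * exp((-97/32) * t + (1/4) * B_t)

For GBM dX = mu X dt + sigma X dB with X_0 = x_0, apply Itô to Y = log X: dY = (mu - sigma^2/2) dt + sigma dB, so Y_t = log(x_0) + (mu - sigma^2/2) t + sigma B_t and hence X_t = x_0 * exp((mu - sigma^2/2) t + sigma B_t).
With mu = -3, sigma = 1/4, x_0 = 3/2, this gives:
  X_t = 3/2 * exp((-97/32) * t + (1/4) * B_t).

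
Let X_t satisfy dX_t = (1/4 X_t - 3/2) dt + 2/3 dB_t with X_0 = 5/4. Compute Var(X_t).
Var(X_t) = 8*exp(t/2)/9 - 8/9

The variance V(t) = Var(X_t) satisfies V'(t) = 2 a V(t) + c^2 with V(0) = 0 (drift coefficient is linear in X, diffusion is constant). With a = 1/4, c = 2/3, the solution is
  V(t) = (c^2 / (2 a)) * (exp(2 a t) - 1)
       = ((2/3)^2 / (2*(1/4))) * (exp((1/2) t) - 1)
       = 8*exp(t/2)/9 - 8/9.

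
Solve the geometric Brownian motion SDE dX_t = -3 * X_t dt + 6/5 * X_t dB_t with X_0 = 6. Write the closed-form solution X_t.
X_t = 6 * exp((-93/25) * t + (6/5) * B_t)

For GBM dX = mu X dt + sigma X dB with X_0 = x_0, apply Itô to Y = log X: dY = (mu - sigma^2/2) dt + sigma dB, so Y_t = log(x_0) + (mu - sigma^2/2) t + sigma B_t and hence X_t = x_0 * exp((mu - sigma^2/2) t + sigma B_t).
With mu = -3, sigma = 6/5, x_0 = 6, this gives:
  X_t = 6 * exp((-93/25) * t + (6/5) * B_t).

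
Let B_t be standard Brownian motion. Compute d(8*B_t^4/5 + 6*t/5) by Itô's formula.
d(8*B_t^4/5 + 6*t/5) = (48*B_t^2/5 + 6/5) dt + (32*B_t^3/5) dB_t

Itô's formula for f(t, x): d f(t, B_t) = (f_t + (1/2) f_xx) dt + f_x dB_t. Compute partials of f(t, x) = 6*t/5 + 8*x^4/5:
  f_t(t,x)  = 6/5
  f_x(t,x)  = 32*x^3/5
  f_xx(t,x) = 96*x^2/5
Assemble drift = f_t + (1/2) f_xx = 48*x^2/5 + 6/5 and diffusion = f_x = 32*x^3/5. Substituting x = B_t:
  d(8*B_t^4/5 + 6*t/5) = (48*B_t^2/5 + 6/5) dt + (32*B_t^3/5) dB_t.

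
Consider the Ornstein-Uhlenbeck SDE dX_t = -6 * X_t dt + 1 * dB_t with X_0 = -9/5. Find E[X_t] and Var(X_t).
E[X_t] = -9*exp(-6*t)/5; Var(X_t) = 1/12 - exp(-12*t)/12

The OU SDE dX = -theta X dt + sigma dB admits the integrating factor exp(theta t): d(exp(theta t) X_t) = sigma exp(theta t) dB_t. Integrating from 0 to t:
  X_t = x_0 * exp(-theta t) + sigma * int_0^t exp(-theta (t-s)) dB_s.
The Itô integral has mean 0 and (by the Itô isometry) variance sigma^2 * int_0^t exp(-2 theta (t - s)) ds = sigma^2 * (1 - exp(-2 theta t)) / (2 theta).
With theta = 6, sigma = 1, x_0 = -9/5:
  E[X_t] = -9/5 * exp(-6 t) = -9*exp(-6*t)/5
  Var(X_t) = (1)^2 * (1 - exp(-2*6 t)) / (2 * 6) = 1/12 - exp(-12*t)/12.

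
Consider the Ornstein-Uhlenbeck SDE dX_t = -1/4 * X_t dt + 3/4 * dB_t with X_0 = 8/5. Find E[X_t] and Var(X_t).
E[X_t] = 8*exp(-t/4)/5; Var(X_t) = 9/8 - 9*exp(-t/2)/8

The OU SDE dX = -theta X dt + sigma dB admits the integrating factor exp(theta t): d(exp(theta t) X_t) = sigma exp(theta t) dB_t. Integrating from 0 to t:
  X_t = x_0 * exp(-theta t) + sigma * int_0^t exp(-theta (t-s)) dB_s.
The Itô integral has mean 0 and (by the Itô isometry) variance sigma^2 * int_0^t exp(-2 theta (t - s)) ds = sigma^2 * (1 - exp(-2 theta t)) / (2 theta).
With theta = 1/4, sigma = 3/4, x_0 = 8/5:
  E[X_t] = 8/5 * exp(-1/4 t) = 8*exp(-t/4)/5
  Var(X_t) = (3/4)^2 * (1 - exp(-2*1/4 t)) / (2 * 1/4) = 9/8 - 9*exp(-t/2)/8.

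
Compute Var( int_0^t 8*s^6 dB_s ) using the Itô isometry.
Var = 64*t^13/13

The Itô integral of a deterministic integrand f(s) has mean 0 because each increment f(s) * (B_{s+ds} - B_s) has mean 0. By the Itô isometry:
  Var( int_0^t f(s) dB_s ) = E[ (int_0^t f(s) dB_s)^2 ] = int_0^t f(s)^2 ds.
Here f(s) = 8*s^6, so f(s)^2 = 64*s^12. Integrate:
  int_0^t (64*s^12) ds = 64*t^13/13.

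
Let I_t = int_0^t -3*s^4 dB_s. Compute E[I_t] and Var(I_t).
E[I_t] = 0; Var(I_t) = t^9

The Itô integral of a deterministic integrand f(s) has mean 0 because each increment f(s) * (B_{s+ds} - B_s) has mean 0. By the Itô isometry:
  Var( int_0^t f(s) dB_s ) = E[ (int_0^t f(s) dB_s)^2 ] = int_0^t f(s)^2 ds.
Here f(s) = -3*s^4, so f(s)^2 = 9*s^8. Integrate:
  int_0^t (9*s^8) ds = t^9.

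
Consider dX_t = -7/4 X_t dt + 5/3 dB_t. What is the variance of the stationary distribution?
lim Var(X_t) = 50/63

The OU SDE dX = -theta X dt + sigma dB admits the integrating factor exp(theta t): d(exp(theta t) X_t) = sigma exp(theta t) dB_t. Integrating from 0 to t gives X_t = x_0 * exp(-theta t) + sigma * int_0^t exp(-theta (t-s)) dB_s for any initial x_0. The Itô integral has variance (by the Itô isometry) sigma^2 * int_0^t exp(-2 theta (t - s)) ds = sigma^2 * (1 - exp(-2 theta t)) / (2 theta), independent of x_0.
With theta = 7/4, sigma = 5/3:
  Var(X_t) = (5/3)^2 * (1 - exp(-2*7/4 t)) / (2 * 7/4) = 50/63 - 50*exp(-7*t/2)/63.
As t -> infinity, exp(-2*7/4 t) -> 0, so the stationary variance is sigma^2 / (2 theta) = 50/63.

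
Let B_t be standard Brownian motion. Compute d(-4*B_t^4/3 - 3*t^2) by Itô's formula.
d(-4*B_t^4/3 - 3*t^2) = (-8*B_t^2 - 6*t) dt + (-16*B_t^3/3) dB_t

Itô's formula for f(t, x): d f(t, B_t) = (f_t + (1/2) f_xx) dt + f_x dB_t. Compute partials of f(t, x) = -3*t^2 - 4*x^4/3:
  f_t(t,x)  = -6*t
  f_x(t,x)  = -16*x^3/3
  f_xx(t,x) = -16*x^2
Assemble drift = f_t + (1/2) f_xx = -6*t - 8*x^2 and diffusion = f_x = -16*x^3/3. Substituting x = B_t:
  d(-4*B_t^4/3 - 3*t^2) = (-8*B_t^2 - 6*t) dt + (-16*B_t^3/3) dB_t.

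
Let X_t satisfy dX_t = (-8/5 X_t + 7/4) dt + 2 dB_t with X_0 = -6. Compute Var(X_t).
Var(X_t) = 5/4 - 5*exp(-16*t/5)/4

The variance V(t) = Var(X_t) satisfies V'(t) = 2 a V(t) + c^2 with V(0) = 0 (drift coefficient is linear in X, diffusion is constant). With a = -8/5, c = 2, the solution is
  V(t) = (c^2 / (2 a)) * (exp(2 a t) - 1)
       = (2^2 / (2*(-8/5))) * (exp((-16/5) t) - 1)
       = 5/4 - 5*exp(-16*t/5)/4.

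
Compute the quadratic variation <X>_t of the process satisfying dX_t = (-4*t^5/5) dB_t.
<X>_t = 16*t^11/275

For an Itô process dX_t = a(t) dt + b(t) dB_t, the quadratic variation is <X>_t = int_0^t b(s)^2 ds (the drift term does not contribute). Here b(s) = -4*s^5/5, so
  b(s)^2 = 16*s^10/25.
Integrating from 0 to t:
  <X>_t = int_0^t (16*s^10/25) ds = 16*t^11/275.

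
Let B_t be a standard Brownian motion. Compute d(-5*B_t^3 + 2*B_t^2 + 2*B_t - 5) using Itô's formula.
d(-5*B_t^3 + 2*B_t^2 + 2*B_t - 5) = (2 - 15*B_t) dt + (-15*B_t^2 + 4*B_t + 2) dB_t

Itô's formula for f(B_t) gives d f(B_t) = f'(B_t) dB_t + (1/2) f''(B_t) dt. Compute derivatives of f(x) = -5*x^3 + 2*x^2 + 2*x - 5:
  f'(x)  = -15*x^2 + 4*x + 2
  f''(x) = 4 - 30*x
Substitute x = B_t and multiply the f'' term by 1/2:
  drift     = (1/2) * (4 - 30*x) evaluated at B_t = 2 - 15*B_t
  diffusion = (-15*x^2 + 4*x + 2) evaluated at B_t = -15*B_t^2 + 4*B_t + 2
Therefore d(-5*B_t^3 + 2*B_t^2 + 2*B_t - 5) = (2 - 15*B_t) dt + (-15*B_t^2 + 4*B_t + 2) dB_t.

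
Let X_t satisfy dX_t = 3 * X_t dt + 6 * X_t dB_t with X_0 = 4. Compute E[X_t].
E[X_t] = 4*exp(3*t)

For GBM dX = mu X dt + sigma X dB with X_0 = x_0, apply Itô to Y = log X: dY = (mu - sigma^2/2) dt + sigma dB, so Y_t = log(x_0) + (mu - sigma^2/2) t + sigma B_t and hence X_t = x_0 * exp((mu - sigma^2/2) t + sigma B_t).
With mu = 3, sigma = 6, x_0 = 4, this gives:
  X_t = 4 * exp((-15) * t + (6) * B_t).
Since sigma*B_t ~ Normal(0, sigma^2 t), E[exp(sigma*B_t)] = exp(sigma^2 t / 2); so E[X_t] = x_0 * exp((mu - sigma^2/2) t) * exp(sigma^2 t / 2) = x_0 * exp(mu t) = 4*exp(3*t).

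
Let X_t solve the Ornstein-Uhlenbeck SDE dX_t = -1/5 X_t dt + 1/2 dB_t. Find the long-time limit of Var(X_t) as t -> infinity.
lim Var(X_t) = 5/8

The OU SDE dX = -theta X dt + sigma dB admits the integrating factor exp(theta t): d(exp(theta t) X_t) = sigma exp(theta t) dB_t. Integrating from 0 to t gives X_t = x_0 * exp(-theta t) + sigma * int_0^t exp(-theta (t-s)) dB_s for any initial x_0. The Itô integral has variance (by the Itô isometry) sigma^2 * int_0^t exp(-2 theta (t - s)) ds = sigma^2 * (1 - exp(-2 theta t)) / (2 theta), independent of x_0.
With theta = 1/5, sigma = 1/2:
  Var(X_t) = (1/2)^2 * (1 - exp(-2*1/5 t)) / (2 * 1/5) = 5/8 - 5*exp(-2*t/5)/8.
As t -> infinity, exp(-2*1/5 t) -> 0, so the stationary variance is sigma^2 / (2 theta) = 5/8.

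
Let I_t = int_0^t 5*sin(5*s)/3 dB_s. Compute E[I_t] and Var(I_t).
E[I_t] = 0; Var(I_t) = 25*t/18 - 5*sin(10*t)/36

The Itô integral of a deterministic integrand f(s) has mean 0 because each increment f(s) * (B_{s+ds} - B_s) has mean 0. By the Itô isometry:
  Var( int_0^t f(s) dB_s ) = E[ (int_0^t f(s) dB_s)^2 ] = int_0^t f(s)^2 ds.
Here f(s) = 5*sin(5*s)/3, so f(s)^2 = 25*sin(5*s)^2/9. Integrate:
  int_0^t (25*sin(5*s)^2/9) ds = 25*t/18 - 5*sin(10*t)/36.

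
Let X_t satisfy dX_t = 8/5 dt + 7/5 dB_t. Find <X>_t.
<X>_t = 49*t/25

For an Itô process dX_t = a(t) dt + b(t) dB_t, the quadratic variation is <X>_t = int_0^t b(s)^2 ds (the drift term does not contribute). Here b(s) = 7/5, so
  b(s)^2 = 49/25.
Integrating from 0 to t:
  <X>_t = int_0^t (49/25) ds = 49*t/25.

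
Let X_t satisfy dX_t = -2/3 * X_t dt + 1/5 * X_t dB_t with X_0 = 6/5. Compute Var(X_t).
Var(X_t) = (36*exp(t/25) - 36)*exp(-4*t/3)/25

For GBM dX = mu X dt + sigma X dB with X_0 = x_0, apply Itô to Y = log X: dY = (mu - sigma^2/2) dt + sigma dB, so Y_t = log(x_0) + (mu - sigma^2/2) t + sigma B_t and hence X_t = x_0 * exp((mu - sigma^2/2) t + sigma B_t).
With mu = -2/3, sigma = 1/5, x_0 = 6/5, this gives:
  X_t = 6/5 * exp((-103/150) * t + (1/5) * B_t).
Since sigma*B_t ~ Normal(0, sigma^2 t), E[exp(sigma*B_t)] = exp(sigma^2 t / 2); so E[X_t] = x_0 * exp((mu - sigma^2/2) t) * exp(sigma^2 t / 2) = x_0 * exp(mu t) = 6*exp(-2*t/3)/5.
Var(X_t) = E[X_t^2] - (E[X_t])^2 = x_0^2 * exp(2 mu t) * (exp(sigma^2 t) - 1) = (36*exp(t/25) - 36)*exp(-4*t/3)/25.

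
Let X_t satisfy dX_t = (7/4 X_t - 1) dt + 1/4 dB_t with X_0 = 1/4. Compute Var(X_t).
Var(X_t) = exp(7*t/2)/56 - 1/56

The variance V(t) = Var(X_t) satisfies V'(t) = 2 a V(t) + c^2 with V(0) = 0 (drift coefficient is linear in X, diffusion is constant). With a = 7/4, c = 1/4, the solution is
  V(t) = (c^2 / (2 a)) * (exp(2 a t) - 1)
       = ((1/4)^2 / (2*(7/4))) * (exp((7/2) t) - 1)
       = exp(7*t/2)/56 - 1/56.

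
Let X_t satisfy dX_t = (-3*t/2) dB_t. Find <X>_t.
<X>_t = 3*t^3/4

For an Itô process dX_t = a(t) dt + b(t) dB_t, the quadratic variation is <X>_t = int_0^t b(s)^2 ds (the drift term does not contribute). Here b(s) = -3*s/2, so
  b(s)^2 = 9*s^2/4.
Integrating from 0 to t:
  <X>_t = int_0^t (9*s^2/4) ds = 3*t^3/4.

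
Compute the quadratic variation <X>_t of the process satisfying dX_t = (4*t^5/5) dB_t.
<X>_t = 16*t^11/275

For an Itô process dX_t = a(t) dt + b(t) dB_t, the quadratic variation is <X>_t = int_0^t b(s)^2 ds (the drift term does not contribute). Here b(s) = 4*s^5/5, so
  b(s)^2 = 16*s^10/25.
Integrating from 0 to t:
  <X>_t = int_0^t (16*s^10/25) ds = 16*t^11/275.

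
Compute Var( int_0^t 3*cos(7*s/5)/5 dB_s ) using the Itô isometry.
Var = 9*t/50 + 9*sin(14*t/5)/140

The Itô integral of a deterministic integrand f(s) has mean 0 because each increment f(s) * (B_{s+ds} - B_s) has mean 0. By the Itô isometry:
  Var( int_0^t f(s) dB_s ) = E[ (int_0^t f(s) dB_s)^2 ] = int_0^t f(s)^2 ds.
Here f(s) = 3*cos(7*s/5)/5, so f(s)^2 = 9*cos(7*s/5)^2/25. Integrate:
  int_0^t (9*cos(7*s/5)^2/25) ds = 9*t/50 + 9*sin(14*t/5)/140.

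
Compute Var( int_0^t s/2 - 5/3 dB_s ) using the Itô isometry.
Var = t*(3*t^2 - 30*t + 100)/36

The Itô integral of a deterministic integrand f(s) has mean 0 because each increment f(s) * (B_{s+ds} - B_s) has mean 0. By the Itô isometry:
  Var( int_0^t f(s) dB_s ) = E[ (int_0^t f(s) dB_s)^2 ] = int_0^t f(s)^2 ds.
Here f(s) = s/2 - 5/3, so f(s)^2 = (3*s - 10)^2/36. Integrate:
  int_0^t ((3*s - 10)^2/36) ds = t*(3*t^2 - 30*t + 100)/36.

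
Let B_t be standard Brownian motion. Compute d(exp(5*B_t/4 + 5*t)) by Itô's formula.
d(exp(5*B_t/4 + 5*t)) = (185*exp(5*B_t/4 + 5*t)/32) dt + (5*exp(5*B_t/4 + 5*t)/4) dB_t

Itô's formula for f(t, x): d f(t, B_t) = (f_t + (1/2) f_xx) dt + f_x dB_t. Compute partials of f(t, x) = exp(5*t + 5*x/4):
  f_t(t,x)  = 5*exp(5*t + 5*x/4)
  f_x(t,x)  = 5*exp(5*t + 5*x/4)/4
  f_xx(t,x) = 25*exp(5*t + 5*x/4)/16
Assemble drift = f_t + (1/2) f_xx = 185*exp(5*t + 5*x/4)/32 and diffusion = f_x = 5*exp(5*t + 5*x/4)/4. Substituting x = B_t:
  d(exp(5*B_t/4 + 5*t)) = (185*exp(5*B_t/4 + 5*t)/32) dt + (5*exp(5*B_t/4 + 5*t)/4) dB_t.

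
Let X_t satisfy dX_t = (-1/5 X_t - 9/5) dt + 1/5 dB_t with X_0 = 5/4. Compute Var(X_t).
Var(X_t) = 1/10 - exp(-2*t/5)/10

The variance V(t) = Var(X_t) satisfies V'(t) = 2 a V(t) + c^2 with V(0) = 0 (drift coefficient is linear in X, diffusion is constant). With a = -1/5, c = 1/5, the solution is
  V(t) = (c^2 / (2 a)) * (exp(2 a t) - 1)
       = ((1/5)^2 / (2*(-1/5))) * (exp((-2/5) t) - 1)
       = 1/10 - exp(-2*t/5)/10.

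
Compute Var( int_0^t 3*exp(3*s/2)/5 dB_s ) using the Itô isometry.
Var = 3*exp(3*t)/25 - 3/25

The Itô integral of a deterministic integrand f(s) has mean 0 because each increment f(s) * (B_{s+ds} - B_s) has mean 0. By the Itô isometry:
  Var( int_0^t f(s) dB_s ) = E[ (int_0^t f(s) dB_s)^2 ] = int_0^t f(s)^2 ds.
Here f(s) = 3*exp(3*s/2)/5, so f(s)^2 = 9*exp(3*s)/25. Integrate:
  int_0^t (9*exp(3*s)/25) ds = 3*exp(3*t)/25 - 3/25.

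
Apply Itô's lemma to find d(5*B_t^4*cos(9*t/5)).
d(5*B_t^4*cos(9*t/5)) = (B_t^2*(-9*B_t^2*sin(9*t/5) + 30*cos(9*t/5))) dt + (20*B_t^3*cos(9*t/5)) dB_t

Itô's formula for f(t, x): d f(t, B_t) = (f_t + (1/2) f_xx) dt + f_x dB_t. Compute partials of f(t, x) = 5*x^4*cos(9*t/5):
  f_t(t,x)  = -9*x^4*sin(9*t/5)
  f_x(t,x)  = 20*x^3*cos(9*t/5)
  f_xx(t,x) = 60*x^2*cos(9*t/5)
Assemble drift = f_t + (1/2) f_xx = x^2*(-9*x^2*sin(9*t/5) + 30*cos(9*t/5)) and diffusion = f_x = 20*x^3*cos(9*t/5). Substituting x = B_t:
  d(5*B_t^4*cos(9*t/5)) = (B_t^2*(-9*B_t^2*sin(9*t/5) + 30*cos(9*t/5))) dt + (20*B_t^3*cos(9*t/5)) dB_t.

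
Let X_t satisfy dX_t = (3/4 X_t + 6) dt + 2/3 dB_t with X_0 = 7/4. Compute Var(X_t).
Var(X_t) = 8*exp(3*t/2)/27 - 8/27

The variance V(t) = Var(X_t) satisfies V'(t) = 2 a V(t) + c^2 with V(0) = 0 (drift coefficient is linear in X, diffusion is constant). With a = 3/4, c = 2/3, the solution is
  V(t) = (c^2 / (2 a)) * (exp(2 a t) - 1)
       = ((2/3)^2 / (2*(3/4))) * (exp((3/2) t) - 1)
       = 8*exp(3*t/2)/27 - 8/27.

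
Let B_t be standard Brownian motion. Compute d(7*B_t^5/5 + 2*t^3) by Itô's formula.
d(7*B_t^5/5 + 2*t^3) = (14*B_t^3 + 6*t^2) dt + (7*B_t^4) dB_t

Itô's formula for f(t, x): d f(t, B_t) = (f_t + (1/2) f_xx) dt + f_x dB_t. Compute partials of f(t, x) = 2*t^3 + 7*x^5/5:
  f_t(t,x)  = 6*t^2
  f_x(t,x)  = 7*x^4
  f_xx(t,x) = 28*x^3
Assemble drift = f_t + (1/2) f_xx = 6*t^2 + 14*x^3 and diffusion = f_x = 7*x^4. Substituting x = B_t:
  d(7*B_t^5/5 + 2*t^3) = (14*B_t^3 + 6*t^2) dt + (7*B_t^4) dB_t.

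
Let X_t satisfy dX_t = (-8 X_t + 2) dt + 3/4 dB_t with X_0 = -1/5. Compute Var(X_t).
Var(X_t) = 9/256 - 9*exp(-16*t)/256

The variance V(t) = Var(X_t) satisfies V'(t) = 2 a V(t) + c^2 with V(0) = 0 (drift coefficient is linear in X, diffusion is constant). With a = -8, c = 3/4, the solution is
  V(t) = (c^2 / (2 a)) * (exp(2 a t) - 1)
       = ((3/4)^2 / (2*(-8))) * (exp((-16) t) - 1)
       = 9/256 - 9*exp(-16*t)/256.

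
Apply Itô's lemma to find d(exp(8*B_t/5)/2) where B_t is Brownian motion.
d(exp(8*B_t/5)/2) = (16*exp(8*B_t/5)/25) dt + (4*exp(8*B_t/5)/5) dB_t

Itô's formula for f(B_t) gives d f(B_t) = f'(B_t) dB_t + (1/2) f''(B_t) dt. Compute derivatives of f(x) = exp(8*x/5)/2:
  f'(x)  = 4*exp(8*x/5)/5
  f''(x) = 32*exp(8*x/5)/25
Substitute x = B_t and multiply the f'' term by 1/2:
  drift     = (1/2) * (32*exp(8*x/5)/25) evaluated at B_t = 16*exp(8*B_t/5)/25
  diffusion = (4*exp(8*x/5)/5) evaluated at B_t = 4*exp(8*B_t/5)/5
Therefore d(exp(8*B_t/5)/2) = (16*exp(8*B_t/5)/25) dt + (4*exp(8*B_t/5)/5) dB_t.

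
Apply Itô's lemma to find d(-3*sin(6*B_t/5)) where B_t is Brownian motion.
d(-3*sin(6*B_t/5)) = (54*sin(6*B_t/5)/25) dt + (-18*cos(6*B_t/5)/5) dB_t

Itô's formula for f(B_t) gives d f(B_t) = f'(B_t) dB_t + (1/2) f''(B_t) dt. Compute derivatives of f(x) = -3*sin(6*x/5):
  f'(x)  = -18*cos(6*x/5)/5
  f''(x) = 108*sin(6*x/5)/25
Substitute x = B_t and multiply the f'' term by 1/2:
  drift     = (1/2) * (108*sin(6*x/5)/25) evaluated at B_t = 54*sin(6*B_t/5)/25
  diffusion = (-18*cos(6*x/5)/5) evaluated at B_t = -18*cos(6*B_t/5)/5
Therefore d(-3*sin(6*B_t/5)) = (54*sin(6*B_t/5)/25) dt + (-18*cos(6*B_t/5)/5) dB_t.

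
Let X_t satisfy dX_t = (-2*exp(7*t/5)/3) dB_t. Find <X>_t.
<X>_t = 10*exp(14*t/5)/63 - 10/63

For an Itô process dX_t = a(t) dt + b(t) dB_t, the quadratic variation is <X>_t = int_0^t b(s)^2 ds (the drift term does not contribute). Here b(s) = -2*exp(7*s/5)/3, so
  b(s)^2 = 4*exp(14*s/5)/9.
Integrating from 0 to t:
  <X>_t = int_0^t (4*exp(14*s/5)/9) ds = 10*exp(14*t/5)/63 - 10/63.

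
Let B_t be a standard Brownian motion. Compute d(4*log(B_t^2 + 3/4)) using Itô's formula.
d(4*log(B_t^2 + 3/4)) = (16*(3 - 4*B_t^2)/(4*B_t^2 + 3)^2) dt + (32*B_t/(4*B_t^2 + 3)) dB_t

Itô's formula for f(B_t) gives d f(B_t) = f'(B_t) dB_t + (1/2) f''(B_t) dt. Compute derivatives of f(x) = 4*log(x^2 + 3/4):
  f'(x)  = 32*x/(4*x^2 + 3)
  f''(x) = 32*(3 - 4*x^2)/(4*x^2 + 3)^2
Substitute x = B_t and multiply the f'' term by 1/2:
  drift     = (1/2) * (32*(3 - 4*x^2)/(4*x^2 + 3)^2) evaluated at B_t = 16*(3 - 4*B_t^2)/(4*B_t^2 + 3)^2
  diffusion = (32*x/(4*x^2 + 3)) evaluated at B_t = 32*B_t/(4*B_t^2 + 3)
Therefore d(4*log(B_t^2 + 3/4)) = (16*(3 - 4*B_t^2)/(4*B_t^2 + 3)^2) dt + (32*B_t/(4*B_t^2 + 3)) dB_t.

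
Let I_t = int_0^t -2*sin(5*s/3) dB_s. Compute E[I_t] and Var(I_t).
E[I_t] = 0; Var(I_t) = 2*t - 3*sin(10*t/3)/5

The Itô integral of a deterministic integrand f(s) has mean 0 because each increment f(s) * (B_{s+ds} - B_s) has mean 0. By the Itô isometry:
  Var( int_0^t f(s) dB_s ) = E[ (int_0^t f(s) dB_s)^2 ] = int_0^t f(s)^2 ds.
Here f(s) = -2*sin(5*s/3), so f(s)^2 = 4*sin(5*s/3)^2. Integrate:
  int_0^t (4*sin(5*s/3)^2) ds = 2*t - 3*sin(10*t/3)/5.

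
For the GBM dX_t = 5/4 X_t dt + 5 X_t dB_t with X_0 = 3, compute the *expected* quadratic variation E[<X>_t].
E[<X>_t] = 90*exp(55*t/2)/11 - 90/11

<X>_t = int_0^t (5 * X_s)^2 ds. Taking expectation inside the integral: E[<X>_t] = 5^2 * int_0^t E[X_s^2] ds. For GBM, E[X_s^2] = x_0^2 * exp((2 mu + sigma^2) s). Integrating:
  E[<X>_t] = 5^2 * 3^2 * (exp((2*(5/4) + 5^2) t) - 1) / (2*(5/4) + 5^2)
           = 5^2 * 3^2 * (exp((55/2) t) - 1) / (55/2) = 90*exp(55*t/2)/11 - 90/11.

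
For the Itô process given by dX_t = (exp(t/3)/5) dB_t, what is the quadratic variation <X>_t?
<X>_t = 3*exp(2*t/3)/50 - 3/50

For an Itô process dX_t = a(t) dt + b(t) dB_t, the quadratic variation is <X>_t = int_0^t b(s)^2 ds (the drift term does not contribute). Here b(s) = exp(s/3)/5, so
  b(s)^2 = exp(2*s/3)/25.
Integrating from 0 to t:
  <X>_t = int_0^t (exp(2*s/3)/25) ds = 3*exp(2*t/3)/50 - 3/50.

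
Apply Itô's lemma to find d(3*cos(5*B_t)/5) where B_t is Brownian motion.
d(3*cos(5*B_t)/5) = (-15*cos(5*B_t)/2) dt + (-3*sin(5*B_t)) dB_t

Itô's formula for f(B_t) gives d f(B_t) = f'(B_t) dB_t + (1/2) f''(B_t) dt. Compute derivatives of f(x) = 3*cos(5*x)/5:
  f'(x)  = -3*sin(5*x)
  f''(x) = -15*cos(5*x)
Substitute x = B_t and multiply the f'' term by 1/2:
  drift     = (1/2) * (-15*cos(5*x)) evaluated at B_t = -15*cos(5*B_t)/2
  diffusion = (-3*sin(5*x)) evaluated at B_t = -3*sin(5*B_t)
Therefore d(3*cos(5*B_t)/5) = (-15*cos(5*B_t)/2) dt + (-3*sin(5*B_t)) dB_t.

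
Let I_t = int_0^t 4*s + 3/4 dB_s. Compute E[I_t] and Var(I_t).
E[I_t] = 0; Var(I_t) = t*(256*t^2 + 144*t + 27)/48

The Itô integral of a deterministic integrand f(s) has mean 0 because each increment f(s) * (B_{s+ds} - B_s) has mean 0. By the Itô isometry:
  Var( int_0^t f(s) dB_s ) = E[ (int_0^t f(s) dB_s)^2 ] = int_0^t f(s)^2 ds.
Here f(s) = 4*s + 3/4, so f(s)^2 = (16*s + 3)^2/16. Integrate:
  int_0^t ((16*s + 3)^2/16) ds = t*(256*t^2 + 144*t + 27)/48.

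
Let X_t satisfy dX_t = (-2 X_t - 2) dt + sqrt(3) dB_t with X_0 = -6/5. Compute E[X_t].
E[X_t] = -1 - exp(-2*t)/5

Taking expectations and using E[dB_t] = 0, the mean m(t) = E[X_t] satisfies the ODE m'(t) = a m(t) + b with m(0) = x_0. With a = -2, b = -2, x_0 = -6/5, the solution is
  m(t) = x_0 * exp(a t) + (b/a) * (exp(a t) - 1)
       = (-6/5) * exp((-2) t) + ((-2)/(-2)) * (exp((-2) t) - 1)
       = -1 - exp(-2*t)/5.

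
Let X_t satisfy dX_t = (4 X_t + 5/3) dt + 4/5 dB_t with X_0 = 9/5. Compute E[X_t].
E[X_t] = 133*exp(4*t)/60 - 5/12

Taking expectations and using E[dB_t] = 0, the mean m(t) = E[X_t] satisfies the ODE m'(t) = a m(t) + b with m(0) = x_0. With a = 4, b = 5/3, x_0 = 9/5, the solution is
  m(t) = x_0 * exp(a t) + (b/a) * (exp(a t) - 1)
       = (9/5) * exp(4 t) + ((5/3)/4) * (exp(4 t) - 1)
       = 133*exp(4*t)/60 - 5/12.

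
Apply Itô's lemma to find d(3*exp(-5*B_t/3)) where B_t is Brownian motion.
d(3*exp(-5*B_t/3)) = (25*exp(-5*B_t/3)/6) dt + (-5*exp(-5*B_t/3)) dB_t

Itô's formula for f(B_t) gives d f(B_t) = f'(B_t) dB_t + (1/2) f''(B_t) dt. Compute derivatives of f(x) = 3*exp(-5*x/3):
  f'(x)  = -5*exp(-5*x/3)
  f''(x) = 25*exp(-5*x/3)/3
Substitute x = B_t and multiply the f'' term by 1/2:
  drift     = (1/2) * (25*exp(-5*x/3)/3) evaluated at B_t = 25*exp(-5*B_t/3)/6
  diffusion = (-5*exp(-5*x/3)) evaluated at B_t = -5*exp(-5*B_t/3)
Therefore d(3*exp(-5*B_t/3)) = (25*exp(-5*B_t/3)/6) dt + (-5*exp(-5*B_t/3)) dB_t.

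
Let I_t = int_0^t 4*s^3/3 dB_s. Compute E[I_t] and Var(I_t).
E[I_t] = 0; Var(I_t) = 16*t^7/63

The Itô integral of a deterministic integrand f(s) has mean 0 because each increment f(s) * (B_{s+ds} - B_s) has mean 0. By the Itô isometry:
  Var( int_0^t f(s) dB_s ) = E[ (int_0^t f(s) dB_s)^2 ] = int_0^t f(s)^2 ds.
Here f(s) = 4*s^3/3, so f(s)^2 = 16*s^6/9. Integrate:
  int_0^t (16*s^6/9) ds = 16*t^7/63.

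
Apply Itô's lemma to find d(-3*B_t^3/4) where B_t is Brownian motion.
d(-3*B_t^3/4) = (-9*B_t/4) dt + (-9*B_t^2/4) dB_t

Itô's formula for f(B_t) gives d f(B_t) = f'(B_t) dB_t + (1/2) f''(B_t) dt. Compute derivatives of f(x) = -3*x^3/4:
  f'(x)  = -9*x^2/4
  f''(x) = -9*x/2
Substitute x = B_t and multiply the f'' term by 1/2:
  drift     = (1/2) * (-9*x/2) evaluated at B_t = -9*B_t/4
  diffusion = (-9*x^2/4) evaluated at B_t = -9*B_t^2/4
Therefore d(-3*B_t^3/4) = (-9*B_t/4) dt + (-9*B_t^2/4) dB_t.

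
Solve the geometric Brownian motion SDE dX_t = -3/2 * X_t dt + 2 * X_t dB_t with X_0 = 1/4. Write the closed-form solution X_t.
X_t = 1/4 * exp((-7/2) * t + (2) * B_t)

For GBM dX = mu X dt + sigma X dB with X_0 = x_0, apply Itô to Y = log X: dY = (mu - sigma^2/2) dt + sigma dB, so Y_t = log(x_0) + (mu - sigma^2/2) t + sigma B_t and hence X_t = x_0 * exp((mu - sigma^2/2) t + sigma B_t).
With mu = -3/2, sigma = 2, x_0 = 1/4, this gives:
  X_t = 1/4 * exp((-7/2) * t + (2) * B_t).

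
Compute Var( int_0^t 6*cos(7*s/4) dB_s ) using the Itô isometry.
Var = 18*t + 36*sin(7*t/2)/7

The Itô integral of a deterministic integrand f(s) has mean 0 because each increment f(s) * (B_{s+ds} - B_s) has mean 0. By the Itô isometry:
  Var( int_0^t f(s) dB_s ) = E[ (int_0^t f(s) dB_s)^2 ] = int_0^t f(s)^2 ds.
Here f(s) = 6*cos(7*s/4), so f(s)^2 = 36*cos(7*s/4)^2. Integrate:
  int_0^t (36*cos(7*s/4)^2) ds = 18*t + 36*sin(7*t/2)/7.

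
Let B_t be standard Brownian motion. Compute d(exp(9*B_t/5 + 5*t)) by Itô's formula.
d(exp(9*B_t/5 + 5*t)) = (331*exp(9*B_t/5 + 5*t)/50) dt + (9*exp(9*B_t/5 + 5*t)/5) dB_t

Itô's formula for f(t, x): d f(t, B_t) = (f_t + (1/2) f_xx) dt + f_x dB_t. Compute partials of f(t, x) = exp(5*t + 9*x/5):
  f_t(t,x)  = 5*exp(5*t + 9*x/5)
  f_x(t,x)  = 9*exp(5*t + 9*x/5)/5
  f_xx(t,x) = 81*exp(5*t + 9*x/5)/25
Assemble drift = f_t + (1/2) f_xx = 331*exp(5*t + 9*x/5)/50 and diffusion = f_x = 9*exp(5*t + 9*x/5)/5. Substituting x = B_t:
  d(exp(9*B_t/5 + 5*t)) = (331*exp(9*B_t/5 + 5*t)/50) dt + (9*exp(9*B_t/5 + 5*t)/5) dB_t.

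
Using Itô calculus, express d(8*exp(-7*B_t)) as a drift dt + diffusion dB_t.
d(8*exp(-7*B_t)) = (196*exp(-7*B_t)) dt + (-56*exp(-7*B_t)) dB_t

Itô's formula for f(B_t) gives d f(B_t) = f'(B_t) dB_t + (1/2) f''(B_t) dt. Compute derivatives of f(x) = 8*exp(-7*x):
  f'(x)  = -56*exp(-7*x)
  f''(x) = 392*exp(-7*x)
Substitute x = B_t and multiply the f'' term by 1/2:
  drift     = (1/2) * (392*exp(-7*x)) evaluated at B_t = 196*exp(-7*B_t)
  diffusion = (-56*exp(-7*x)) evaluated at B_t = -56*exp(-7*B_t)
Therefore d(8*exp(-7*B_t)) = (196*exp(-7*B_t)) dt + (-56*exp(-7*B_t)) dB_t.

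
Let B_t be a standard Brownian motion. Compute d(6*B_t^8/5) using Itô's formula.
d(6*B_t^8/5) = (168*B_t^6/5) dt + (48*B_t^7/5) dB_t

Itô's formula for f(B_t) gives d f(B_t) = f'(B_t) dB_t + (1/2) f''(B_t) dt. Compute derivatives of f(x) = 6*x^8/5:
  f'(x)  = 48*x^7/5
  f''(x) = 336*x^6/5
Substitute x = B_t and multiply the f'' term by 1/2:
  drift     = (1/2) * (336*x^6/5) evaluated at B_t = 168*B_t^6/5
  diffusion = (48*x^7/5) evaluated at B_t = 48*B_t^7/5
Therefore d(6*B_t^8/5) = (168*B_t^6/5) dt + (48*B_t^7/5) dB_t.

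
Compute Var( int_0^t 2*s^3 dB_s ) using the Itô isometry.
Var = 4*t^7/7

The Itô integral of a deterministic integrand f(s) has mean 0 because each increment f(s) * (B_{s+ds} - B_s) has mean 0. By the Itô isometry:
  Var( int_0^t f(s) dB_s ) = E[ (int_0^t f(s) dB_s)^2 ] = int_0^t f(s)^2 ds.
Here f(s) = 2*s^3, so f(s)^2 = 4*s^6. Integrate:
  int_0^t (4*s^6) ds = 4*t^7/7.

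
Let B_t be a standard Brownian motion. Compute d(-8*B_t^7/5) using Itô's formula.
d(-8*B_t^7/5) = (-168*B_t^5/5) dt + (-56*B_t^6/5) dB_t

Itô's formula for f(B_t) gives d f(B_t) = f'(B_t) dB_t + (1/2) f''(B_t) dt. Compute derivatives of f(x) = -8*x^7/5:
  f'(x)  = -56*x^6/5
  f''(x) = -336*x^5/5
Substitute x = B_t and multiply the f'' term by 1/2:
  drift     = (1/2) * (-336*x^5/5) evaluated at B_t = -168*B_t^5/5
  diffusion = (-56*x^6/5) evaluated at B_t = -56*B_t^6/5
Therefore d(-8*B_t^7/5) = (-168*B_t^5/5) dt + (-56*B_t^6/5) dB_t.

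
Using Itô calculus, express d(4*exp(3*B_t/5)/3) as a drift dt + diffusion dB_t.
d(4*exp(3*B_t/5)/3) = (6*exp(3*B_t/5)/25) dt + (4*exp(3*B_t/5)/5) dB_t

Itô's formula for f(B_t) gives d f(B_t) = f'(B_t) dB_t + (1/2) f''(B_t) dt. Compute derivatives of f(x) = 4*exp(3*x/5)/3:
  f'(x)  = 4*exp(3*x/5)/5
  f''(x) = 12*exp(3*x/5)/25
Substitute x = B_t and multiply the f'' term by 1/2:
  drift     = (1/2) * (12*exp(3*x/5)/25) evaluated at B_t = 6*exp(3*B_t/5)/25
  diffusion = (4*exp(3*x/5)/5) evaluated at B_t = 4*exp(3*B_t/5)/5
Therefore d(4*exp(3*B_t/5)/3) = (6*exp(3*B_t/5)/25) dt + (4*exp(3*B_t/5)/5) dB_t.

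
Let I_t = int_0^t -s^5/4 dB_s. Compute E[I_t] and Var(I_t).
E[I_t] = 0; Var(I_t) = t^11/176

The Itô integral of a deterministic integrand f(s) has mean 0 because each increment f(s) * (B_{s+ds} - B_s) has mean 0. By the Itô isometry:
  Var( int_0^t f(s) dB_s ) = E[ (int_0^t f(s) dB_s)^2 ] = int_0^t f(s)^2 ds.
Here f(s) = -s^5/4, so f(s)^2 = s^10/16. Integrate:
  int_0^t (s^10/16) ds = t^11/176.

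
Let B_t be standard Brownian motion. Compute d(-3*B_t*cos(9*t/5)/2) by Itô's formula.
d(-3*B_t*cos(9*t/5)/2) = (27*B_t*sin(9*t/5)/10) dt + (-3*cos(9*t/5)/2) dB_t

Itô's formula for f(t, x): d f(t, B_t) = (f_t + (1/2) f_xx) dt + f_x dB_t. Compute partials of f(t, x) = -3*x*cos(9*t/5)/2:
  f_t(t,x)  = 27*x*sin(9*t/5)/10
  f_x(t,x)  = -3*cos(9*t/5)/2
  f_xx(t,x) = 0
Assemble drift = f_t + (1/2) f_xx = 27*x*sin(9*t/5)/10 and diffusion = f_x = -3*cos(9*t/5)/2. Substituting x = B_t:
  d(-3*B_t*cos(9*t/5)/2) = (27*B_t*sin(9*t/5)/10) dt + (-3*cos(9*t/5)/2) dB_t.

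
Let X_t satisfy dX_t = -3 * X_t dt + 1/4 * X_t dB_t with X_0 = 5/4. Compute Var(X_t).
Var(X_t) = (25*exp(t/16) - 25)*exp(-6*t)/16

For GBM dX = mu X dt + sigma X dB with X_0 = x_0, apply Itô to Y = log X: dY = (mu - sigma^2/2) dt + sigma dB, so Y_t = log(x_0) + (mu - sigma^2/2) t + sigma B_t and hence X_t = x_0 * exp((mu - sigma^2/2) t + sigma B_t).
With mu = -3, sigma = 1/4, x_0 = 5/4, this gives:
  X_t = 5/4 * exp((-97/32) * t + (1/4) * B_t).
Since sigma*B_t ~ Normal(0, sigma^2 t), E[exp(sigma*B_t)] = exp(sigma^2 t / 2); so E[X_t] = x_0 * exp((mu - sigma^2/2) t) * exp(sigma^2 t / 2) = x_0 * exp(mu t) = 5*exp(-3*t)/4.
Var(X_t) = E[X_t^2] - (E[X_t])^2 = x_0^2 * exp(2 mu t) * (exp(sigma^2 t) - 1) = (25*exp(t/16) - 25)*exp(-6*t)/16.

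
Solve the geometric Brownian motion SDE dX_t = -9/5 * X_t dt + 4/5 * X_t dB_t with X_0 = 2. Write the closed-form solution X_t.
X_t = 2 * exp((-53/25) * t + (4/5) * B_t)

For GBM dX = mu X dt + sigma X dB with X_0 = x_0, apply Itô to Y = log X: dY = (mu - sigma^2/2) dt + sigma dB, so Y_t = log(x_0) + (mu - sigma^2/2) t + sigma B_t and hence X_t = x_0 * exp((mu - sigma^2/2) t + sigma B_t).
With mu = -9/5, sigma = 4/5, x_0 = 2, this gives:
  X_t = 2 * exp((-53/25) * t + (4/5) * B_t).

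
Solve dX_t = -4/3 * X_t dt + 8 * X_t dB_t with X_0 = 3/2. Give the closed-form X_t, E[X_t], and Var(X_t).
X_t = 3/2 * exp((-100/3) t + (8) B_t); E[X_t] = 3*exp(-4*t/3)/2; Var(X_t) = (9*exp(64*t) - 9)*exp(-8*t/3)/4

For GBM dX = mu X dt + sigma X dB with X_0 = x_0, apply Itô to Y = log X: dY = (mu - sigma^2/2) dt + sigma dB, so Y_t = log(x_0) + (mu - sigma^2/2) t + sigma B_t and hence X_t = x_0 * exp((mu - sigma^2/2) t + sigma B_t).
With mu = -4/3, sigma = 8, x_0 = 3/2, this gives:
  X_t = 3/2 * exp((-100/3) * t + (8) * B_t).
Since sigma*B_t ~ Normal(0, sigma^2 t), E[exp(sigma*B_t)] = exp(sigma^2 t / 2); so E[X_t] = x_0 * exp((mu - sigma^2/2) t) * exp(sigma^2 t / 2) = x_0 * exp(mu t) = 3*exp(-4*t/3)/2.
Var(X_t) = E[X_t^2] - (E[X_t])^2 = x_0^2 * exp(2 mu t) * (exp(sigma^2 t) - 1) = (9*exp(64*t) - 9)*exp(-8*t/3)/4.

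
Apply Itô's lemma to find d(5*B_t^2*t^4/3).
d(5*B_t^2*t^4/3) = (5*t^3*(4*B_t^2 + t)/3) dt + (10*B_t*t^4/3) dB_t

Itô's formula for f(t, x): d f(t, B_t) = (f_t + (1/2) f_xx) dt + f_x dB_t. Compute partials of f(t, x) = 5*t^4*x^2/3:
  f_t(t,x)  = 20*t^3*x^2/3
  f_x(t,x)  = 10*t^4*x/3
  f_xx(t,x) = 10*t^4/3
Assemble drift = f_t + (1/2) f_xx = 5*t^3*(t + 4*x^2)/3 and diffusion = f_x = 10*t^4*x/3. Substituting x = B_t:
  d(5*B_t^2*t^4/3) = (5*t^3*(4*B_t^2 + t)/3) dt + (10*B_t*t^4/3) dB_t.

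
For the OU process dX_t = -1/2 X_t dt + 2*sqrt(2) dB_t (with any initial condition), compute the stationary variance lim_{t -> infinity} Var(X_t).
lim Var(X_t) = 8

The OU SDE dX = -theta X dt + sigma dB admits the integrating factor exp(theta t): d(exp(theta t) X_t) = sigma exp(theta t) dB_t. Integrating from 0 to t gives X_t = x_0 * exp(-theta t) + sigma * int_0^t exp(-theta (t-s)) dB_s for any initial x_0. The Itô integral has variance (by the Itô isometry) sigma^2 * int_0^t exp(-2 theta (t - s)) ds = sigma^2 * (1 - exp(-2 theta t)) / (2 theta), independent of x_0.
With theta = 1/2, sigma = 2*sqrt(2):
  Var(X_t) = (2*sqrt(2))^2 * (1 - exp(-2*1/2 t)) / (2 * 1/2) = 8 - 8*exp(-t).
As t -> infinity, exp(-2*1/2 t) -> 0, so the stationary variance is sigma^2 / (2 theta) = 8.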